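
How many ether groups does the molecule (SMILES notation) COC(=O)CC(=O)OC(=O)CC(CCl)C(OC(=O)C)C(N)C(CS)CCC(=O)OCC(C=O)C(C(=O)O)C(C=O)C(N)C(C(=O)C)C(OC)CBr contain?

Working along the chain:
  CH3OOC: CH3O–C(=O)–: carbonyl C bonded to C and to –OCH3 → ester (not ketone + ether).
  CH2CO-O-COCH2: two acyl groups sharing one oxygen, –C(=O)–O–C(=O)– → anhydride.
  CH(CH2Cl): pendant –CH2X: halogen on sp³ carbon → alkyl halide.
  CH(OCOCH3): pendant –OC(=O)CH3: an acyloxy group → ester.
  CH(NH2): –NH2 on an sp³ carbon with no adjacent C=O → amine.
  CH(CH2SH): pendant –CH2SH → thiol.
  CH2COOCH2: –C(=O)–O–C with C on the carbonyl side → ester.
  CH(CHO): pendant –CHO: carbonyl C bonded to C and H → aldehyde.
  CH(COOH): pendant –COOH: carbonyl C bonded to C and –OH → carboxylic acid.
  CH(CHO): pendant –CHO: carbonyl C bonded to C and H → aldehyde.
  CH(NH2): –NH2 on an sp³ carbon with no adjacent C=O → amine.
  CH(COCH3): pendant –COCH3: carbonyl C bonded to two carbons → ketone.
  CH(OCH3): pendant –OCH3: C–O–C with sp³ C, no adjacent C=O → ether.
  CH2Br: halogen on an sp³ carbon → alkyl halide.
Ether appears at: CH(OCH3) → 1.

1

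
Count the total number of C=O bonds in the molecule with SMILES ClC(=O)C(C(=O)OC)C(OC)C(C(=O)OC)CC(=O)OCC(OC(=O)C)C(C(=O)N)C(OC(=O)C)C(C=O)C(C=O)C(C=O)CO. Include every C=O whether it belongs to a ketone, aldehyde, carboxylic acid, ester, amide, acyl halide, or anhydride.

ClCO: acyl halide, 1 C=O (running total 1).
CH(COOCH3): ester, 1 C=O (running total 2).
CH(COOCH3): ester, 1 C=O (running total 3).
CH2COOCH2: ester, 1 C=O (running total 4).
CH(OCOCH3): ester, 1 C=O (running total 5).
CH(CONH2): amide, 1 C=O (running total 6).
CH(OCOCH3): ester, 1 C=O (running total 7).
CH(CHO): aldehyde, 1 C=O (running total 8).
CH(CHO): aldehyde, 1 C=O (running total 9).
CH(CHO): aldehyde, 1 C=O (running total 10).

10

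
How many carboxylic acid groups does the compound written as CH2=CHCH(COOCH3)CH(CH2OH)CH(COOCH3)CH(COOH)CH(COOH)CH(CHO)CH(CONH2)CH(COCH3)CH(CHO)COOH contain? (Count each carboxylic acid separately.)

C=C double bond → alkene.
pendant –COOCH3: carbonyl C bonded to C and –OCH3 → ester.
pendant –CH2OH on an sp³ backbone C → alcohol.
pendant –COOCH3: carbonyl C bonded to C and –OCH3 → ester.
pendant –COOH: carbonyl C bonded to C and –OH → carboxylic acid.
pendant –COOH: carbonyl C bonded to C and –OH → carboxylic acid.
pendant –CHO: carbonyl C bonded to C and H → aldehyde.
pendant –CONH2: carbonyl C bonded to C and N → amide.
pendant –COCH3: carbonyl C bonded to two carbons → ketone.
pendant –CHO: carbonyl C bonded to C and H → aldehyde.
–COOH: carbonyl C bonded to –OH and C → carboxylic acid (the –OH is not a separate alcohol).
Carboxylic acid appears at: CH(COOH), CH(COOH), COOH → 3.

3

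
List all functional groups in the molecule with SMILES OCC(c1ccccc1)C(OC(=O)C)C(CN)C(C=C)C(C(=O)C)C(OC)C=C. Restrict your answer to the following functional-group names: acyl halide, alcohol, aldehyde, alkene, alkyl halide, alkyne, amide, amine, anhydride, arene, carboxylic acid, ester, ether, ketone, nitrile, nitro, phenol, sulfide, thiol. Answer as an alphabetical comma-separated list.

alcohol, alkene, amine, arene, ester, ether, ketone

HO– on an sp³ carbon → alcohol.
pendant –C6H5: benzene ring → arene.
pendant –OC(=O)CH3: an acyloxy group → ester.
pendant –CH2NH2: N on sp³ C, no adjacent C=O → amine.
pendant –CH=CH2: C=C double bond → alkene.
pendant –COCH3: carbonyl C bonded to two carbons → ketone.
pendant –OCH3: C–O–C with sp³ C, no adjacent C=O → ether.
C=C double bond → alkene.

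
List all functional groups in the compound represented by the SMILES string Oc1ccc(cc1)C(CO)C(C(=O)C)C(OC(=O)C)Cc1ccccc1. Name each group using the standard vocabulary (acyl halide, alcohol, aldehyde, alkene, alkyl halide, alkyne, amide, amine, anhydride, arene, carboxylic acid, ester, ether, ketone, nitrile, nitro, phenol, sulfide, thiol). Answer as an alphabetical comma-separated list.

alcohol, arene, ester, ketone, phenol

–OH attached directly to an aromatic ring → phenol (not alcohol); the ring itself is an arene.
pendant –CH2OH on an sp³ backbone C → alcohol.
pendant –COCH3: carbonyl C bonded to two carbons → ketone.
pendant –OC(=O)CH3: an acyloxy group → ester.
–C6H5 phenyl ring → arene.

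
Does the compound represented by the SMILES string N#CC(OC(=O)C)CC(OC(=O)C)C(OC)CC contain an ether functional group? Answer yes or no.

yes

Taking each segment in turn:
  N≡C: N≡C–: carbon triple-bonded to nitrogen → nitrile.
  CH(OCOCH3): pendant –OC(=O)CH3: an acyloxy group → ester.
  CH(OCOCH3): pendant –OC(=O)CH3: an acyloxy group → ester.
  CH(OCH3): pendant –OCH3: C–O–C with sp³ C, no adjacent C=O → ether.
The CH(OCH3) segment supplies the ether: pendant –OCH3: C–O–C with sp³ C, no adjacent C=O → ether.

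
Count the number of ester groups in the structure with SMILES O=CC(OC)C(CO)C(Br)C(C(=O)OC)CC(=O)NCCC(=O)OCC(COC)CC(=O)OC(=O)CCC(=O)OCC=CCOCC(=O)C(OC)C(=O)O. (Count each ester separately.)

terminal –CHO: carbonyl C bonded to H and C → aldehyde.
pendant –OCH3: C–O–C with sp³ C, no adjacent C=O → ether.
pendant –CH2OH on an sp³ backbone C → alcohol.
halogen on an sp³ carbon → alkyl halide.
pendant –COOCH3: carbonyl C bonded to C and –OCH3 → ester.
–C(=O)–N– linkage → amide (the N is not an amine).
–C(=O)–O–C with C on the carbonyl side → ester.
pendant –CH2OCH3: C–O–C linkage → ether.
two acyl groups sharing one oxygen, –C(=O)–O–C(=O)– → anhydride.
–C(=O)–O–C with C on the carbonyl side → ester.
C=C double bond → alkene.
C–O–C with sp³ carbons on both sides and no adjacent C=O → ether.
–C(=O)– with carbon on both sides → ketone.
pendant –OCH3: C–O–C with sp³ C, no adjacent C=O → ether.
–COOH: carbonyl C bonded to –OH and C → carboxylic acid (the –OH is not a separate alcohol).
Ester appears at: CH(COOCH3), CH2COOCH2, CH2COOCH2 → 3.

3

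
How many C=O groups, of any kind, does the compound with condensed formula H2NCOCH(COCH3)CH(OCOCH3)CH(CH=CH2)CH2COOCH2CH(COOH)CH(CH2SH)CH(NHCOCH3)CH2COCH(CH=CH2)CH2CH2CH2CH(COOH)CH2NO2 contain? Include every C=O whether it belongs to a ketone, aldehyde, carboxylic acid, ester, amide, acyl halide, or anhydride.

H2NCO: amide, 1 C=O (running total 1).
CH(COCH3): ketone, 1 C=O (running total 2).
CH(OCOCH3): ester, 1 C=O (running total 3).
CH2COOCH2: ester, 1 C=O (running total 4).
CH(COOH): carboxylic acid, 1 C=O (running total 5).
CH(NHCOCH3): amide, 1 C=O (running total 6).
CO: ketone, 1 C=O (running total 7).
CH(COOH): carboxylic acid, 1 C=O (running total 8).

8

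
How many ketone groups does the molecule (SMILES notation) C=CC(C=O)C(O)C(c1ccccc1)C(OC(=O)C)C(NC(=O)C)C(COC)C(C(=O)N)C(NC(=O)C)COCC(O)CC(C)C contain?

0

C=C double bond → alkene.
pendant –CHO: carbonyl C bonded to C and H → aldehyde.
–OH on an sp³ carbon → alcohol (secondary).
pendant –C6H5: benzene ring → arene.
pendant –OC(=O)CH3: an acyloxy group → ester.
pendant –NHC(=O)CH3: N bonded to a carbonyl → amide (not amine).
pendant –CH2OCH3: C–O–C linkage → ether.
pendant –CONH2: carbonyl C bonded to C and N → amide.
pendant –NHC(=O)CH3: N bonded to a carbonyl → amide (not amine).
C–O–C with sp³ carbons on both sides and no adjacent C=O → ether.
–OH on an sp³ carbon → alcohol (secondary).
No segment is a ketone: CH(CHO) is aldehyde, not ketone; CH(OCOCH3) is ester, not ketone; CH(NHCOCH3) is amide, not ketone. → 0.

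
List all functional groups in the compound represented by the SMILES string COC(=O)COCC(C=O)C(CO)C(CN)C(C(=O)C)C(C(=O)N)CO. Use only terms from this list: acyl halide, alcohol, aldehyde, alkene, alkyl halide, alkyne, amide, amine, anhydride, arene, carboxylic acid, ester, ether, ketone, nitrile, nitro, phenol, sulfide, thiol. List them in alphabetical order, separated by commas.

alcohol, aldehyde, amide, amine, ester, ether, ketone

CH3O–C(=O)–: carbonyl C bonded to C and to –OCH3 → ester (not ketone + ether).
C–O–C with sp³ carbons on both sides and no adjacent C=O → ether.
pendant –CHO: carbonyl C bonded to C and H → aldehyde.
pendant –CH2OH on an sp³ backbone C → alcohol.
pendant –CH2NH2: N on sp³ C, no adjacent C=O → amine.
pendant –COCH3: carbonyl C bonded to two carbons → ketone.
pendant –CONH2: carbonyl C bonded to C and N → amide.
–OH on an sp³ carbon → alcohol.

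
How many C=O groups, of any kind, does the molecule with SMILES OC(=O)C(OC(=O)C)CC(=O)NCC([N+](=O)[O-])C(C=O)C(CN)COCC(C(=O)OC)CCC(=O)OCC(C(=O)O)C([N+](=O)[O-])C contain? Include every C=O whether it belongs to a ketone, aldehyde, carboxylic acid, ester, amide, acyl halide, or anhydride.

7

HOOC: carboxylic acid, 1 C=O (running total 1).
CH(OCOCH3): ester, 1 C=O (running total 2).
CH2CONHCH2: amide, 1 C=O (running total 3).
CH(CHO): aldehyde, 1 C=O (running total 4).
CH(COOCH3): ester, 1 C=O (running total 5).
CH2COOCH2: ester, 1 C=O (running total 6).
CH(COOH): carboxylic acid, 1 C=O (running total 7).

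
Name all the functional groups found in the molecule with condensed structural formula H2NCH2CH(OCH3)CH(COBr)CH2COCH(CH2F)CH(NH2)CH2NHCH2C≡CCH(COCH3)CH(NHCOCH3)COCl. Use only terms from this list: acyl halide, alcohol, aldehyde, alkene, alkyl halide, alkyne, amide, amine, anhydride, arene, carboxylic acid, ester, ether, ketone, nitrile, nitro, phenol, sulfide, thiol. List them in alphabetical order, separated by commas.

acyl halide, alkyl halide, alkyne, amide, amine, ether, ketone

Reading the structure from left to right:
  H2NCH2: –NH2 on an sp³ carbon with no adjacent C=O → amine.
  CH(OCH3): pendant –OCH3: C–O–C with sp³ C, no adjacent C=O → ether.
  CH(COBr): pendant –C(=O)X: carbonyl C bonded to C and halogen → acyl halide.
  CO: –C(=O)– with carbon on both sides → ketone.
  CH(CH2F): pendant –CH2X: halogen on sp³ carbon → alkyl halide.
  CH(NH2): –NH2 on an sp³ carbon with no adjacent C=O → amine.
  CH2NHCH2: C–N–C with sp³ carbons and no adjacent C=O → amine (secondary).
  C≡C: C≡C triple bond → alkyne.
  CH(COCH3): pendant –COCH3: carbonyl C bonded to two carbons → ketone.
  CH(NHCOCH3): pendant –NHC(=O)CH3: N bonded to a carbonyl → amide (not amine).
  COCl: –C(=O)Cl: carbonyl C bonded to C and to a halogen → acyl halide (not alkyl halide).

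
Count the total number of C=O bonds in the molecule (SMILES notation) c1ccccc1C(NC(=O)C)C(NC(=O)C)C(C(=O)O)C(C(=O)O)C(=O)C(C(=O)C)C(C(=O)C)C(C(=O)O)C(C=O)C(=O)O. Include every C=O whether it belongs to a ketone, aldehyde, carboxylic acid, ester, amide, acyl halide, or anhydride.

10

CH(NHCOCH3): amide, 1 C=O (running total 1).
CH(NHCOCH3): amide, 1 C=O (running total 2).
CH(COOH): carboxylic acid, 1 C=O (running total 3).
CH(COOH): carboxylic acid, 1 C=O (running total 4).
CO: ketone, 1 C=O (running total 5).
CH(COCH3): ketone, 1 C=O (running total 6).
CH(COCH3): ketone, 1 C=O (running total 7).
CH(COOH): carboxylic acid, 1 C=O (running total 8).
CH(CHO): aldehyde, 1 C=O (running total 9).
COOH: carboxylic acid, 1 C=O (running total 10).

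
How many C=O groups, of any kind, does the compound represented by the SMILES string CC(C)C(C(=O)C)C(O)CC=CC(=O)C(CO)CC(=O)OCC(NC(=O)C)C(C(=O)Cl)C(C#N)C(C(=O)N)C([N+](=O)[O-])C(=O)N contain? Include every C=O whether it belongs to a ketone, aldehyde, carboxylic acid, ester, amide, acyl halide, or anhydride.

7

CH(COCH3): ketone, 1 C=O (running total 1).
CO: ketone, 1 C=O (running total 2).
CH2COOCH2: ester, 1 C=O (running total 3).
CH(NHCOCH3): amide, 1 C=O (running total 4).
CH(COCl): acyl halide, 1 C=O (running total 5).
CH(CONH2): amide, 1 C=O (running total 6).
CONH2: amide, 1 C=O (running total 7).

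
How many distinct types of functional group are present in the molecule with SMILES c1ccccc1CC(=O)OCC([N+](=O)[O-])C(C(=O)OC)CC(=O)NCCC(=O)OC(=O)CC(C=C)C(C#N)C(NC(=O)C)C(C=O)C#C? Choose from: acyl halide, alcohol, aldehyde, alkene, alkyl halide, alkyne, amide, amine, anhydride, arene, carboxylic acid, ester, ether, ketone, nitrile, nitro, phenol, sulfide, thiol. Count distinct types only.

9

Taking each segment in turn:
  C6H5: C6H5– phenyl ring → arene.
  CH2COOCH2: –C(=O)–O–C with C on the carbonyl side → ester.
  CH(NO2): –NO2 on an sp³ carbon → nitro (the N=O is not a carbonyl).
  CH(COOCH3): pendant –COOCH3: carbonyl C bonded to C and –OCH3 → ester.
  CH2CONHCH2: –C(=O)–N– linkage → amide (the N is not an amine).
  CH2CO-O-COCH2: two acyl groups sharing one oxygen, –C(=O)–O–C(=O)– → anhydride.
  CH(CH=CH2): pendant –CH=CH2: C=C double bond → alkene.
  CH(CN): pendant –C≡N: nitrile.
  CH(NHCOCH3): pendant –NHC(=O)CH3: N bonded to a carbonyl → amide (not amine).
  CH(CHO): pendant –CHO: carbonyl C bonded to C and H → aldehyde.
  C≡CH: C≡C triple bond → alkyne.
Distinct types present: aldehyde, alkene, alkyne, amide, anhydride, arene, ester, nitrile, nitro.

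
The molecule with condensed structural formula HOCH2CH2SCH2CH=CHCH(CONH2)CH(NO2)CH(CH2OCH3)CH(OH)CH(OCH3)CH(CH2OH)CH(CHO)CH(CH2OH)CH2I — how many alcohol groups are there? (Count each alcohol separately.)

4

Working along the chain:
  HOCH2: HO– on an sp³ carbon → alcohol.
  CH2SCH2: C–S–C linkage → sulfide (thioether).
  CH=CH: C=C double bond → alkene.
  CH(CONH2): pendant –CONH2: carbonyl C bonded to C and N → amide.
  CH(NO2): –NO2 on an sp³ carbon → nitro (the N=O is not a carbonyl).
  CH(CH2OCH3): pendant –CH2OCH3: C–O–C linkage → ether.
  CH(OH): –OH on an sp³ carbon → alcohol (secondary).
  CH(OCH3): pendant –OCH3: C–O–C with sp³ C, no adjacent C=O → ether.
  CH(CH2OH): pendant –CH2OH on an sp³ backbone C → alcohol.
  CH(CHO): pendant –CHO: carbonyl C bonded to C and H → aldehyde.
  CH(CH2OH): pendant –CH2OH on an sp³ backbone C → alcohol.
  CH2I: halogen on an sp³ carbon → alkyl halide.
Alcohol appears at: HOCH2, CH(OH), CH(CH2OH), CH(CH2OH) → 4.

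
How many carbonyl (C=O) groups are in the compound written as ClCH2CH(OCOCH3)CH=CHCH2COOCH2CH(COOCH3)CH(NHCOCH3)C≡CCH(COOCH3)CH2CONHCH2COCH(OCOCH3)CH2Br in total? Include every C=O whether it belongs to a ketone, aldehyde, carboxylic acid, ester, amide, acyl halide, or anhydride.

8

CH(OCOCH3): ester, 1 C=O (running total 1).
CH2COOCH2: ester, 1 C=O (running total 2).
CH(COOCH3): ester, 1 C=O (running total 3).
CH(NHCOCH3): amide, 1 C=O (running total 4).
CH(COOCH3): ester, 1 C=O (running total 5).
CH2CONHCH2: amide, 1 C=O (running total 6).
CO: ketone, 1 C=O (running total 7).
CH(OCOCH3): ester, 1 C=O (running total 8).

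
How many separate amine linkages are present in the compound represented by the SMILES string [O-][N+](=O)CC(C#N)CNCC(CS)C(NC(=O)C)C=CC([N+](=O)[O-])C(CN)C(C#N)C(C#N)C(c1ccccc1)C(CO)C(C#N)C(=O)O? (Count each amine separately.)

2

Taking each segment in turn:
  O2NCH2: –NO2 on carbon → nitro group.
  CH(CN): pendant –C≡N: nitrile.
  CH2NHCH2: C–N–C with sp³ carbons and no adjacent C=O → amine (secondary).
  CH(CH2SH): pendant –CH2SH → thiol.
  CH(NHCOCH3): pendant –NHC(=O)CH3: N bonded to a carbonyl → amide (not amine).
  CH=CH: C=C double bond → alkene.
  CH(NO2): –NO2 on an sp³ carbon → nitro (the N=O is not a carbonyl).
  CH(CH2NH2): pendant –CH2NH2: N on sp³ C, no adjacent C=O → amine.
  CH(CN): pendant –C≡N: nitrile.
  CH(CN): pendant –C≡N: nitrile.
  CH(C6H5): pendant –C6H5: benzene ring → arene.
  CH(CH2OH): pendant –CH2OH on an sp³ backbone C → alcohol.
  CH(CN): pendant –C≡N: nitrile.
  COOH: –COOH: carbonyl C bonded to –OH and C → carboxylic acid (the –OH is not a separate alcohol).
Amine appears at: CH2NHCH2, CH(CH2NH2) → 2.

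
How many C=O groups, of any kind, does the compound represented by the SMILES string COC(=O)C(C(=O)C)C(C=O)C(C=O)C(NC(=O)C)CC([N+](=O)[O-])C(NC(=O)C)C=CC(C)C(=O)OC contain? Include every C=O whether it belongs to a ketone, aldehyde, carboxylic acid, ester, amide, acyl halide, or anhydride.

CH3OOC: ester, 1 C=O (running total 1).
CH(COCH3): ketone, 1 C=O (running total 2).
CH(CHO): aldehyde, 1 C=O (running total 3).
CH(CHO): aldehyde, 1 C=O (running total 4).
CH(NHCOCH3): amide, 1 C=O (running total 5).
CH(NHCOCH3): amide, 1 C=O (running total 6).
COOCH3: ester, 1 C=O (running total 7).

7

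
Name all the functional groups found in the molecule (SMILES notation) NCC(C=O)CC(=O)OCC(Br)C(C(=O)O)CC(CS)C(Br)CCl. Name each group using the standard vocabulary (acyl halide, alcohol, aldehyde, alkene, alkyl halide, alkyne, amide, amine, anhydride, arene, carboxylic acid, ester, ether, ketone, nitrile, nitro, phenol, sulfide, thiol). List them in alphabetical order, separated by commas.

aldehyde, alkyl halide, amine, carboxylic acid, ester, thiol

–NH2 on an sp³ carbon with no adjacent C=O → amine.
pendant –CHO: carbonyl C bonded to C and H → aldehyde.
–C(=O)–O–C with C on the carbonyl side → ester.
halogen on an sp³ carbon → alkyl halide.
pendant –COOH: carbonyl C bonded to C and –OH → carboxylic acid.
pendant –CH2SH → thiol.
halogen on an sp³ carbon → alkyl halide.
halogen on an sp³ carbon → alkyl halide.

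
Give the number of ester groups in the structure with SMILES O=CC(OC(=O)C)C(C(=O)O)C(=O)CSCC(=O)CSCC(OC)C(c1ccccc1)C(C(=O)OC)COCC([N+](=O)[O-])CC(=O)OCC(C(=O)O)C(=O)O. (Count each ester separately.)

Taking each segment in turn:
  OHC: terminal –CHO: carbonyl C bonded to H and C → aldehyde.
  CH(OCOCH3): pendant –OC(=O)CH3: an acyloxy group → ester.
  CH(COOH): pendant –COOH: carbonyl C bonded to C and –OH → carboxylic acid.
  CO: –C(=O)– with carbon on both sides → ketone.
  CH2SCH2: C–S–C linkage → sulfide (thioether).
  CO: –C(=O)– with carbon on both sides → ketone.
  CH2SCH2: C–S–C linkage → sulfide (thioether).
  CH(OCH3): pendant –OCH3: C–O–C with sp³ C, no adjacent C=O → ether.
  CH(C6H5): pendant –C6H5: benzene ring → arene.
  CH(COOCH3): pendant –COOCH3: carbonyl C bonded to C and –OCH3 → ester.
  CH2OCH2: C–O–C with sp³ carbons on both sides and no adjacent C=O → ether.
  CH(NO2): –NO2 on an sp³ carbon → nitro (the N=O is not a carbonyl).
  CH2COOCH2: –C(=O)–O–C with C on the carbonyl side → ester.
  CH(COOH): pendant –COOH: carbonyl C bonded to C and –OH → carboxylic acid.
  COOH: –COOH: carbonyl C bonded to –OH and C → carboxylic acid (the –OH is not a separate alcohol).
Ester appears at: CH(OCOCH3), CH(COOCH3), CH2COOCH2 → 3.

3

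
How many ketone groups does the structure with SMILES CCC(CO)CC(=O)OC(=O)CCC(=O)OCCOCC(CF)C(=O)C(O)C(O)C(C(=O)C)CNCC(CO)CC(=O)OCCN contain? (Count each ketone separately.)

pendant –CH2OH on an sp³ backbone C → alcohol.
two acyl groups sharing one oxygen, –C(=O)–O–C(=O)– → anhydride.
–C(=O)–O–C with C on the carbonyl side → ester.
C–O–C with sp³ carbons on both sides and no adjacent C=O → ether.
pendant –CH2X: halogen on sp³ carbon → alkyl halide.
–C(=O)– with carbon on both sides → ketone.
–OH on an sp³ carbon → alcohol (secondary).
–OH on an sp³ carbon → alcohol (secondary).
pendant –COCH3: carbonyl C bonded to two carbons → ketone.
C–N–C with sp³ carbons and no adjacent C=O → amine (secondary).
pendant –CH2OH on an sp³ backbone C → alcohol.
–C(=O)–O–C with C on the carbonyl side → ester.
–NH2 on an sp³ carbon with no adjacent C=O → amine.
Ketone appears at: CO, CH(COCH3) → 2.

2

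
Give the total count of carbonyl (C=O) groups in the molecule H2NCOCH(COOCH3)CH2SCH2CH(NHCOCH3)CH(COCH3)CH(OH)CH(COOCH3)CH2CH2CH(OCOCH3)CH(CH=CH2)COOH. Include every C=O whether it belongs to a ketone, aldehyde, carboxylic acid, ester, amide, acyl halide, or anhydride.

7

H2NCO: amide, 1 C=O (running total 1).
CH(COOCH3): ester, 1 C=O (running total 2).
CH(NHCOCH3): amide, 1 C=O (running total 3).
CH(COCH3): ketone, 1 C=O (running total 4).
CH(COOCH3): ester, 1 C=O (running total 5).
CH(OCOCH3): ester, 1 C=O (running total 6).
COOH: carboxylic acid, 1 C=O (running total 7).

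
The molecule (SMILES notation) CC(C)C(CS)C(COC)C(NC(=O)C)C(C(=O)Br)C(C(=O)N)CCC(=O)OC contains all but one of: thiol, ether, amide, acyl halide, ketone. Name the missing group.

ketone

ether: present (CH(CH2OCH3) — pendant –CH2OCH3: C–O–C linkage → ether).
acyl halide: present (CH(COBr) — pendant –C(=O)X: carbonyl C bonded to C and halogen → acyl halide).
amide: present (CH(NHCOCH3) — pendant –NHC(=O)CH3: N bonded to a carbonyl → amide (not amine)).
thiol: present (CH(CH2SH) — pendant –CH2SH → thiol).
ketone: absent. In COOCH3, the C=O is bonded to an –O–C group, which defines an ester, not a ketone. In each of CH(NHCOCH3) and CH(CONH2), the C=O is bonded to nitrogen, which defines an amide, not a ketone. In CH(COBr), the C=O is bonded to a halogen, which defines an acyl halide, not a ketone.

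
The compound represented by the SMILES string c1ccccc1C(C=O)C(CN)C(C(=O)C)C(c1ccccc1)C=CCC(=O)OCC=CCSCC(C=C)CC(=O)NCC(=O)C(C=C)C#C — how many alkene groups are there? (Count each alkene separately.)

C6H5– phenyl ring → arene.
pendant –CHO: carbonyl C bonded to C and H → aldehyde.
pendant –CH2NH2: N on sp³ C, no adjacent C=O → amine.
pendant –COCH3: carbonyl C bonded to two carbons → ketone.
pendant –C6H5: benzene ring → arene.
C=C double bond → alkene.
–C(=O)–O–C with C on the carbonyl side → ester.
C=C double bond → alkene.
C–S–C linkage → sulfide (thioether).
pendant –CH=CH2: C=C double bond → alkene.
–C(=O)–N– linkage → amide (the N is not an amine).
–C(=O)– with carbon on both sides → ketone.
pendant –CH=CH2: C=C double bond → alkene.
C≡C triple bond → alkyne.
Alkene appears at: CH=CH, CH=CH, CH(CH=CH2), CH(CH=CH2) → 4.

4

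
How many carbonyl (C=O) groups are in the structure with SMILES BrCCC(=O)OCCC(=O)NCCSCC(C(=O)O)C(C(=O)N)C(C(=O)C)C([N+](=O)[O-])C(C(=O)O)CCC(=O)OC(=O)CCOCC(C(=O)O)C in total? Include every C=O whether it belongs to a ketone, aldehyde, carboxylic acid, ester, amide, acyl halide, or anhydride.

CH2COOCH2: ester, 1 C=O (running total 1).
CH2CONHCH2: amide, 1 C=O (running total 2).
CH(COOH): carboxylic acid, 1 C=O (running total 3).
CH(CONH2): amide, 1 C=O (running total 4).
CH(COCH3): ketone, 1 C=O (running total 5).
CH(COOH): carboxylic acid, 1 C=O (running total 6).
CH2CO-O-COCH2: anhydride, 2 C=O (running total 8).
CH(COOH): carboxylic acid, 1 C=O (running total 9).

9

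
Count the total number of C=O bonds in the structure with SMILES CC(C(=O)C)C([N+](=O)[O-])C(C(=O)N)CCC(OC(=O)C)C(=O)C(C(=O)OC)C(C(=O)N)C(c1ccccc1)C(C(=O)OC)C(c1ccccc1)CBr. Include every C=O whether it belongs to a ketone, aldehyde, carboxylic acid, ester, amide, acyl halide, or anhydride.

CH(COCH3): ketone, 1 C=O (running total 1).
CH(CONH2): amide, 1 C=O (running total 2).
CH(OCOCH3): ester, 1 C=O (running total 3).
CO: ketone, 1 C=O (running total 4).
CH(COOCH3): ester, 1 C=O (running total 5).
CH(CONH2): amide, 1 C=O (running total 6).
CH(COOCH3): ester, 1 C=O (running total 7).

7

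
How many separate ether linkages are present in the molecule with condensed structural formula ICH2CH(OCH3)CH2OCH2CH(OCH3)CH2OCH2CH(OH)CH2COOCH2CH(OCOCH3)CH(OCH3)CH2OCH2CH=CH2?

halogen on an sp³ carbon → alkyl halide.
pendant –OCH3: C–O–C with sp³ C, no adjacent C=O → ether.
C–O–C with sp³ carbons on both sides and no adjacent C=O → ether.
pendant –OCH3: C–O–C with sp³ C, no adjacent C=O → ether.
C–O–C with sp³ carbons on both sides and no adjacent C=O → ether.
–OH on an sp³ carbon → alcohol (secondary).
–C(=O)–O–C with C on the carbonyl side → ester.
pendant –OC(=O)CH3: an acyloxy group → ester.
pendant –OCH3: C–O–C with sp³ C, no adjacent C=O → ether.
C–O–C with sp³ carbons on both sides and no adjacent C=O → ether.
C=C double bond → alkene.
Ether appears at: CH(OCH3), CH2OCH2, CH(OCH3), CH2OCH2, CH(OCH3), CH2OCH2 → 6.

6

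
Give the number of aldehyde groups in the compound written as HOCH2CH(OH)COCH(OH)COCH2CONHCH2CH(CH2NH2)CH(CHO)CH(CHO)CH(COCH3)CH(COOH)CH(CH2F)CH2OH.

Working along the chain:
  HOCH2: HO– on an sp³ carbon → alcohol.
  CH(OH): –OH on an sp³ carbon → alcohol (secondary).
  CO: –C(=O)– with carbon on both sides → ketone.
  CH(OH): –OH on an sp³ carbon → alcohol (secondary).
  CO: –C(=O)– with carbon on both sides → ketone.
  CH2CONHCH2: –C(=O)–N– linkage → amide (the N is not an amine).
  CH(CH2NH2): pendant –CH2NH2: N on sp³ C, no adjacent C=O → amine.
  CH(CHO): pendant –CHO: carbonyl C bonded to C and H → aldehyde.
  CH(CHO): pendant –CHO: carbonyl C bonded to C and H → aldehyde.
  CH(COCH3): pendant –COCH3: carbonyl C bonded to two carbons → ketone.
  CH(COOH): pendant –COOH: carbonyl C bonded to C and –OH → carboxylic acid.
  CH(CH2F): pendant –CH2X: halogen on sp³ carbon → alkyl halide.
  CH2OH: –OH on an sp³ carbon → alcohol.
Aldehyde appears at: CH(CHO), CH(CHO) → 2.

2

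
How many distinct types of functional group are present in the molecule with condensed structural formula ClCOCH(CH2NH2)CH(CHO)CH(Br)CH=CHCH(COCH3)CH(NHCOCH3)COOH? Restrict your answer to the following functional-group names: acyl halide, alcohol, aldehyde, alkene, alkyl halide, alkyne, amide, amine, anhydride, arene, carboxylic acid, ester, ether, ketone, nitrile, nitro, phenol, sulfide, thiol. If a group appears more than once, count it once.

–C(=O)Cl: carbonyl C bonded to C and to a halogen → acyl halide (not alkyl halide).
pendant –CH2NH2: N on sp³ C, no adjacent C=O → amine.
pendant –CHO: carbonyl C bonded to C and H → aldehyde.
halogen on an sp³ carbon → alkyl halide.
C=C double bond → alkene.
pendant –COCH3: carbonyl C bonded to two carbons → ketone.
pendant –NHC(=O)CH3: N bonded to a carbonyl → amide (not amine).
–COOH: carbonyl C bonded to –OH and C → carboxylic acid (the –OH is not a separate alcohol).
Distinct types present: acyl halide, aldehyde, alkene, alkyl halide, amide, amine, carboxylic acid, ketone.

8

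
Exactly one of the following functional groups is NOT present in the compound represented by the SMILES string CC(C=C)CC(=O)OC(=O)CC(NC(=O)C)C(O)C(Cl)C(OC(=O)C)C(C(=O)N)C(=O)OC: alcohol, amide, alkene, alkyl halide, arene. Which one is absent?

alcohol: present (CH(OH) — –OH on an sp³ carbon → alcohol (secondary)).
amide: present (CH(NHCOCH3) — pendant –NHC(=O)CH3: N bonded to a carbonyl → amide (not amine)).
alkyl halide: present (CH(Cl) — halogen on an sp³ carbon → alkyl halide).
alkene: present (CH(CH=CH2) — pendant –CH=CH2: C=C double bond → alkene).
arene: no segment matches this pattern.

arene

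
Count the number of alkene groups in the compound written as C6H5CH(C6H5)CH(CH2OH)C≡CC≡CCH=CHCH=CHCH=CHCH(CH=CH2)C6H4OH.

4

Working along the chain:
  C6H5: C6H5– phenyl ring → arene.
  CH(C6H5): pendant –C6H5: benzene ring → arene.
  CH(CH2OH): pendant –CH2OH on an sp³ backbone C → alcohol.
  C≡C: C≡C triple bond → alkyne.
  C≡C: C≡C triple bond → alkyne.
  CH=CH: C=C double bond → alkene.
  CH=CH: C=C double bond → alkene.
  CH=CH: C=C double bond → alkene.
  CH(CH=CH2): pendant –CH=CH2: C=C double bond → alkene.
  C6H4OH: –OH attached directly to an aromatic ring → phenol (not alcohol); the ring itself is an arene.
Alkene appears at: CH=CH, CH=CH, CH=CH, CH(CH=CH2) → 4.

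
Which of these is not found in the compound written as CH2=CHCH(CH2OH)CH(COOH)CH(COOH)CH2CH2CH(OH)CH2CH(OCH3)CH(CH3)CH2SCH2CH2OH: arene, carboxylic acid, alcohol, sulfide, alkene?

alcohol: present (CH(CH2OH) — pendant –CH2OH on an sp³ backbone C → alcohol).
alkene: present (CH2=CH — C=C double bond → alkene).
carboxylic acid: present (CH(COOH) — pendant –COOH: carbonyl C bonded to C and –OH → carboxylic acid).
sulfide: present (CH2SCH2 — C–S–C linkage → sulfide (thioether)).
arene: no segment matches this pattern.

arene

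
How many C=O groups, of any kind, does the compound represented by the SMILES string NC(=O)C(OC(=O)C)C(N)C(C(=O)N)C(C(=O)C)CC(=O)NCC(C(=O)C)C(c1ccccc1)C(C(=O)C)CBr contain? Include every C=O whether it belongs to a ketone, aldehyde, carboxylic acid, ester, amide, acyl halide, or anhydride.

H2NCO: amide, 1 C=O (running total 1).
CH(OCOCH3): ester, 1 C=O (running total 2).
CH(CONH2): amide, 1 C=O (running total 3).
CH(COCH3): ketone, 1 C=O (running total 4).
CH2CONHCH2: amide, 1 C=O (running total 5).
CH(COCH3): ketone, 1 C=O (running total 6).
CH(COCH3): ketone, 1 C=O (running total 7).

7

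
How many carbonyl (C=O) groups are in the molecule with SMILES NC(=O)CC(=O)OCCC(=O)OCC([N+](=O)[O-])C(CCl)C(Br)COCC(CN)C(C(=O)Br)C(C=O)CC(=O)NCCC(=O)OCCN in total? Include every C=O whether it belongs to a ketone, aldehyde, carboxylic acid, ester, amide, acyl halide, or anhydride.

7

H2NCO: amide, 1 C=O (running total 1).
CH2COOCH2: ester, 1 C=O (running total 2).
CH2COOCH2: ester, 1 C=O (running total 3).
CH(COBr): acyl halide, 1 C=O (running total 4).
CH(CHO): aldehyde, 1 C=O (running total 5).
CH2CONHCH2: amide, 1 C=O (running total 6).
CH2COOCH2: ester, 1 C=O (running total 7).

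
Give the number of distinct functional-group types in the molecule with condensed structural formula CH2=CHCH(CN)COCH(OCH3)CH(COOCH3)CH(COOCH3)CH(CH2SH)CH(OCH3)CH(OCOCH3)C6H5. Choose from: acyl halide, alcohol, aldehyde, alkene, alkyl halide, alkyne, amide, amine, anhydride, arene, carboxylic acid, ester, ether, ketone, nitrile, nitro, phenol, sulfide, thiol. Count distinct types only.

Reading the structure from left to right:
  CH2=CH: C=C double bond → alkene.
  CH(CN): pendant –C≡N: nitrile.
  CO: –C(=O)– with carbon on both sides → ketone.
  CH(OCH3): pendant –OCH3: C–O–C with sp³ C, no adjacent C=O → ether.
  CH(COOCH3): pendant –COOCH3: carbonyl C bonded to C and –OCH3 → ester.
  CH(COOCH3): pendant –COOCH3: carbonyl C bonded to C and –OCH3 → ester.
  CH(CH2SH): pendant –CH2SH → thiol.
  CH(OCH3): pendant –OCH3: C–O–C with sp³ C, no adjacent C=O → ether.
  CH(OCOCH3): pendant –OC(=O)CH3: an acyloxy group → ester.
  C6H5: –C6H5 phenyl ring → arene.
Distinct types present: alkene, arene, ester, ether, ketone, nitrile, thiol.

7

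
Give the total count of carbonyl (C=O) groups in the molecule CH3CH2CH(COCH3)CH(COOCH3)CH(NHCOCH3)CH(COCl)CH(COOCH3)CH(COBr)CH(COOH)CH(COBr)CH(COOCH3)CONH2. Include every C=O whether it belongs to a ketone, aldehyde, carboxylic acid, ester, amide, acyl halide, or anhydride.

10

CH(COCH3): ketone, 1 C=O (running total 1).
CH(COOCH3): ester, 1 C=O (running total 2).
CH(NHCOCH3): amide, 1 C=O (running total 3).
CH(COCl): acyl halide, 1 C=O (running total 4).
CH(COOCH3): ester, 1 C=O (running total 5).
CH(COBr): acyl halide, 1 C=O (running total 6).
CH(COOH): carboxylic acid, 1 C=O (running total 7).
CH(COBr): acyl halide, 1 C=O (running total 8).
CH(COOCH3): ester, 1 C=O (running total 9).
CONH2: amide, 1 C=O (running total 10).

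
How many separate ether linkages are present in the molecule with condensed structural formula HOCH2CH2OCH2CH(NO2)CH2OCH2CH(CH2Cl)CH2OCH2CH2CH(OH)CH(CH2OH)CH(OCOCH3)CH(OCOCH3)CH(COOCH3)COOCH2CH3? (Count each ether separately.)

Working along the chain:
  HOCH2: HO– on an sp³ carbon → alcohol.
  CH2OCH2: C–O–C with sp³ carbons on both sides and no adjacent C=O → ether.
  CH(NO2): –NO2 on an sp³ carbon → nitro (the N=O is not a carbonyl).
  CH2OCH2: C–O–C with sp³ carbons on both sides and no adjacent C=O → ether.
  CH(CH2Cl): pendant –CH2X: halogen on sp³ carbon → alkyl halide.
  CH2OCH2: C–O–C with sp³ carbons on both sides and no adjacent C=O → ether.
  CH(OH): –OH on an sp³ carbon → alcohol (secondary).
  CH(CH2OH): pendant –CH2OH on an sp³ backbone C → alcohol.
  CH(OCOCH3): pendant –OC(=O)CH3: an acyloxy group → ester.
  CH(OCOCH3): pendant –OC(=O)CH3: an acyloxy group → ester.
  CH(COOCH3): pendant –COOCH3: carbonyl C bonded to C and –OCH3 → ester.
  COOCH2CH3: –C(=O)OCH2CH3: carbonyl C bonded to C and to –OEt → ester.
Ether appears at: CH2OCH2, CH2OCH2, CH2OCH2 → 3.

3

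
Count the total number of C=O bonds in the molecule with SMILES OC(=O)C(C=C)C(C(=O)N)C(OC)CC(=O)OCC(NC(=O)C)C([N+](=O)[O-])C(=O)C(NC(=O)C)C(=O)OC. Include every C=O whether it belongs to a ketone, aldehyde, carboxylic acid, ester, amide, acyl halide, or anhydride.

7

HOOC: carboxylic acid, 1 C=O (running total 1).
CH(CONH2): amide, 1 C=O (running total 2).
CH2COOCH2: ester, 1 C=O (running total 3).
CH(NHCOCH3): amide, 1 C=O (running total 4).
CO: ketone, 1 C=O (running total 5).
CH(NHCOCH3): amide, 1 C=O (running total 6).
COOCH3: ester, 1 C=O (running total 7).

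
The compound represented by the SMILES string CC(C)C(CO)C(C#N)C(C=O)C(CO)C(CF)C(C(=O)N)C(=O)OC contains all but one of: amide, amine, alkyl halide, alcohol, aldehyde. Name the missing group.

alcohol: present (CH(CH2OH) — pendant –CH2OH on an sp³ backbone C → alcohol).
aldehyde: present (CH(CHO) — pendant –CHO: carbonyl C bonded to C and H → aldehyde).
amide: present (CH(CONH2) — pendant –CONH2: carbonyl C bonded to C and N → amide).
alkyl halide: present (CH(CH2F) — pendant –CH2X: halogen on sp³ carbon → alkyl halide).
amine: absent. In CH(CONH2), the nitrogen is bonded directly to a carbonyl carbon, making it part of an amide, not a free amine.

amine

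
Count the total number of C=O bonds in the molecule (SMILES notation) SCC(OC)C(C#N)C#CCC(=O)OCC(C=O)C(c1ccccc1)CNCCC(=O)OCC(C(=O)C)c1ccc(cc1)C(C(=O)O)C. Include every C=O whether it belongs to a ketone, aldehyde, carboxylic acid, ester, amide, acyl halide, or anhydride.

CH2COOCH2: ester, 1 C=O (running total 1).
CH(CHO): aldehyde, 1 C=O (running total 2).
CH2COOCH2: ester, 1 C=O (running total 3).
CH(COCH3): ketone, 1 C=O (running total 4).
CH(COOH): carboxylic acid, 1 C=O (running total 5).

5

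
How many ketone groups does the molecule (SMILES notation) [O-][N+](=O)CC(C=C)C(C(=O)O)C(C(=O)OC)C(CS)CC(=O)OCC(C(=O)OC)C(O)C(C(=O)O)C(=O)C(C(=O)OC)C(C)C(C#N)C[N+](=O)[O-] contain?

Working along the chain:
  O2NCH2: –NO2 on carbon → nitro group.
  CH(CH=CH2): pendant –CH=CH2: C=C double bond → alkene.
  CH(COOH): pendant –COOH: carbonyl C bonded to C and –OH → carboxylic acid.
  CH(COOCH3): pendant –COOCH3: carbonyl C bonded to C and –OCH3 → ester.
  CH(CH2SH): pendant –CH2SH → thiol.
  CH2COOCH2: –C(=O)–O–C with C on the carbonyl side → ester.
  CH(COOCH3): pendant –COOCH3: carbonyl C bonded to C and –OCH3 → ester.
  CH(OH): –OH on an sp³ carbon → alcohol (secondary).
  CH(COOH): pendant –COOH: carbonyl C bonded to C and –OH → carboxylic acid.
  CO: –C(=O)– with carbon on both sides → ketone.
  CH(COOCH3): pendant –COOCH3: carbonyl C bonded to C and –OCH3 → ester.
  CH(CN): pendant –C≡N: nitrile.
  CH2NO2: –NO2 on carbon → nitro group.
Ketone appears at: CO → 1.

1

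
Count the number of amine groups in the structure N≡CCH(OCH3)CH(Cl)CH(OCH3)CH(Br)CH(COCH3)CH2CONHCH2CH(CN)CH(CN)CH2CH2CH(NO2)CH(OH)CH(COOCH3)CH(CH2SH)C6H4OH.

N≡C–: carbon triple-bonded to nitrogen → nitrile.
pendant –OCH3: C–O–C with sp³ C, no adjacent C=O → ether.
halogen on an sp³ carbon → alkyl halide.
pendant –OCH3: C–O–C with sp³ C, no adjacent C=O → ether.
halogen on an sp³ carbon → alkyl halide.
pendant –COCH3: carbonyl C bonded to two carbons → ketone.
–C(=O)–N– linkage → amide (the N is not an amine).
pendant –C≡N: nitrile.
pendant –C≡N: nitrile.
–NO2 on an sp³ carbon → nitro (the N=O is not a carbonyl).
–OH on an sp³ carbon → alcohol (secondary).
pendant –COOCH3: carbonyl C bonded to C and –OCH3 → ester.
pendant –CH2SH → thiol.
–OH attached directly to an aromatic ring → phenol (not alcohol); the ring itself is an arene.
No segment is a amine: N≡C is nitrile, not amine; CH2CONHCH2 is amide, not amine; CH(CN) is nitrile, not amine. → 0.

0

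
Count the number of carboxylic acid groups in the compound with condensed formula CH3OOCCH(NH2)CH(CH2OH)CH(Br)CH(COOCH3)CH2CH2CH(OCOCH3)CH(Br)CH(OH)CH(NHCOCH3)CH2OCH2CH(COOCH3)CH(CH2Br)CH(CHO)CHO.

Reading the structure from left to right:
  CH3OOC: CH3O–C(=O)–: carbonyl C bonded to C and to –OCH3 → ester (not ketone + ether).
  CH(NH2): –NH2 on an sp³ carbon with no adjacent C=O → amine.
  CH(CH2OH): pendant –CH2OH on an sp³ backbone C → alcohol.
  CH(Br): halogen on an sp³ carbon → alkyl halide.
  CH(COOCH3): pendant –COOCH3: carbonyl C bonded to C and –OCH3 → ester.
  CH(OCOCH3): pendant –OC(=O)CH3: an acyloxy group → ester.
  CH(Br): halogen on an sp³ carbon → alkyl halide.
  CH(OH): –OH on an sp³ carbon → alcohol (secondary).
  CH(NHCOCH3): pendant –NHC(=O)CH3: N bonded to a carbonyl → amide (not amine).
  CH2OCH2: C–O–C with sp³ carbons on both sides and no adjacent C=O → ether.
  CH(COOCH3): pendant –COOCH3: carbonyl C bonded to C and –OCH3 → ester.
  CH(CH2Br): pendant –CH2X: halogen on sp³ carbon → alkyl halide.
  CH(CHO): pendant –CHO: carbonyl C bonded to C and H → aldehyde.
  CHO: terminal –CHO: carbonyl C bonded to H and C → aldehyde.
No segment is a carboxylic acid: CH3OOC is ester, not carboxylic acid; CH(CH2OH) is alcohol, not carboxylic acid; CH(COOCH3) is ester, not carboxylic acid. → 0.

0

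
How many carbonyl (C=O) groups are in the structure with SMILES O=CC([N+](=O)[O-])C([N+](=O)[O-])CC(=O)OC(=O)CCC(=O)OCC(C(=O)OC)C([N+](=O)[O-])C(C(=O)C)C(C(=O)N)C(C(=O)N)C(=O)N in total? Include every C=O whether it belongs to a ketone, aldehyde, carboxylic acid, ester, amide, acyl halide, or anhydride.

OHC: aldehyde, 1 C=O (running total 1).
CH2CO-O-COCH2: anhydride, 2 C=O (running total 3).
CH2COOCH2: ester, 1 C=O (running total 4).
CH(COOCH3): ester, 1 C=O (running total 5).
CH(COCH3): ketone, 1 C=O (running total 6).
CH(CONH2): amide, 1 C=O (running total 7).
CH(CONH2): amide, 1 C=O (running total 8).
CONH2: amide, 1 C=O (running total 9).

9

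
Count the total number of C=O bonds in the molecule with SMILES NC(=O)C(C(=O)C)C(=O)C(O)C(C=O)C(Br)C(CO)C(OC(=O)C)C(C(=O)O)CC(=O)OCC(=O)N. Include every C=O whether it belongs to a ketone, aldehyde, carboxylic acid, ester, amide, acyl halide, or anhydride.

H2NCO: amide, 1 C=O (running total 1).
CH(COCH3): ketone, 1 C=O (running total 2).
CO: ketone, 1 C=O (running total 3).
CH(CHO): aldehyde, 1 C=O (running total 4).
CH(OCOCH3): ester, 1 C=O (running total 5).
CH(COOH): carboxylic acid, 1 C=O (running total 6).
CH2COOCH2: ester, 1 C=O (running total 7).
CONH2: amide, 1 C=O (running total 8).

8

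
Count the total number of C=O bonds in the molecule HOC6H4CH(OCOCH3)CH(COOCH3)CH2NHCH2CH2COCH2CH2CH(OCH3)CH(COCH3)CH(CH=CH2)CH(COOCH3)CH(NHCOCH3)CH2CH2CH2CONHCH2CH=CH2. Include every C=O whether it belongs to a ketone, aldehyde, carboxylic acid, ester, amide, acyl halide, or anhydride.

CH(OCOCH3): ester, 1 C=O (running total 1).
CH(COOCH3): ester, 1 C=O (running total 2).
CO: ketone, 1 C=O (running total 3).
CH(COCH3): ketone, 1 C=O (running total 4).
CH(COOCH3): ester, 1 C=O (running total 5).
CH(NHCOCH3): amide, 1 C=O (running total 6).
CH2CONHCH2: amide, 1 C=O (running total 7).

7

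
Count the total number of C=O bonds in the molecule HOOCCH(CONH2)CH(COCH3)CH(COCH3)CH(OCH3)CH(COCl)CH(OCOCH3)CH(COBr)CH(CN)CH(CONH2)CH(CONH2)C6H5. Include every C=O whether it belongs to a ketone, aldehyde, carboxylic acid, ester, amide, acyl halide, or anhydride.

9

HOOC: carboxylic acid, 1 C=O (running total 1).
CH(CONH2): amide, 1 C=O (running total 2).
CH(COCH3): ketone, 1 C=O (running total 3).
CH(COCH3): ketone, 1 C=O (running total 4).
CH(COCl): acyl halide, 1 C=O (running total 5).
CH(OCOCH3): ester, 1 C=O (running total 6).
CH(COBr): acyl halide, 1 C=O (running total 7).
CH(CONH2): amide, 1 C=O (running total 8).
CH(CONH2): amide, 1 C=O (running total 9).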